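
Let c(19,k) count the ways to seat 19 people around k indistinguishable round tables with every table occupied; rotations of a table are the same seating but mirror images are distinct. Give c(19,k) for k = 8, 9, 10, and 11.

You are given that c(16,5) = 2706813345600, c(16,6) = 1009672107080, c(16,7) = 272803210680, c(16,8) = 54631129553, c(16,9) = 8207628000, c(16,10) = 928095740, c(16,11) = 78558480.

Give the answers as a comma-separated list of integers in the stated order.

557921681547048, 102417740732658, 14710753408923, 1661573386473

i=17: T(17,6)=2706813345600+16·1009672107080=18861567058880 | T(17,7)=1009672107080+16·272803210680=5374523477960 | T(17,8)=272803210680+16·54631129553=1146901283528 | T(17,9)=54631129553+16·8207628000=185953177553 | T(17,10)=8207628000+16·928095740=23057159840 | T(17,11)=928095740+16·78558480=2185031420
i=18: T(18,7)=18861567058880+17·5374523477960=110228466184200 | T(18,8)=5374523477960+17·1146901283528=24871845297936 | T(18,9)=1146901283528+17·185953177553=4308105301929 | T(18,10)=185953177553+17·23057159840=577924894833 | T(18,11)=23057159840+17·2185031420=60202693980
i=19: T(19,8)=110228466184200+18·24871845297936=557921681547048 | T(19,9)=24871845297936+18·4308105301929=102417740732658 | T(19,10)=4308105301929+18·577924894833=14710753408923 | T(19,11)=577924894833+18·60202693980=1661573386473
Read c(19,8) = 557921681547048, c(19,9) = 102417740732658, c(19,10) = 14710753408923, c(19,11) = 1661573386473.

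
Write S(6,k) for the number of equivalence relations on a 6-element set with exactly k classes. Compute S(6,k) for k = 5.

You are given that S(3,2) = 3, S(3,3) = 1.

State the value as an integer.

15

row 4: T[4][3]=3·1+3=6  T[4][4]=4·0+1=1
row 5: T[5][4]=4·1+6=10  T[5][5]=5·0+1=1
row 6: T[6][5]=5·1+10=15
Read S(6,5) = 15.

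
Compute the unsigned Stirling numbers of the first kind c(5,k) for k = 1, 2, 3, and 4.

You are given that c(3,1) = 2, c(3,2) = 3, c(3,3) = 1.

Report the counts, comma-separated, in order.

i=4: T(4,1)=0+3·2=6 | T(4,2)=2+3·3=11 | T(4,3)=3+3·1=6 | T(4,4)=1+3·0=1
i=5: T(5,1)=0+4·6=24 | T(5,2)=6+4·11=50 | T(5,3)=11+4·6=35 | T(5,4)=6+4·1=10
Read c(5,1) = 24, c(5,2) = 50, c(5,3) = 35, c(5,4) = 10.

24, 50, 35, 10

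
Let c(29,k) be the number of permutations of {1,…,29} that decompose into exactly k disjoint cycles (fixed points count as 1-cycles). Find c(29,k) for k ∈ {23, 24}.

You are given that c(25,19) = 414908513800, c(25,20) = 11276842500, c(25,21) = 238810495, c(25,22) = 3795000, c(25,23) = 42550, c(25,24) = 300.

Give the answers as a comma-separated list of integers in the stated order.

row 26: T[26][20]=25·11276842500+414908513800=696829576300  T[26][21]=25·238810495+11276842500=17247104875  T[26][22]=25·3795000+238810495=333685495  T[26][23]=25·42550+3795000=4858750  T[26][24]=25·300+42550=50050
row 27: T[27][21]=26·17247104875+696829576300=1145254303050  T[27][22]=26·333685495+17247104875=25922927745  T[27][23]=26·4858750+333685495=460012995  T[27][24]=26·50050+4858750=6160050
row 28: T[28][22]=27·25922927745+1145254303050=1845173352165  T[28][23]=27·460012995+25922927745=38343278610  T[28][24]=27·6160050+460012995=626334345
row 29: T[29][23]=28·38343278610+1845173352165=2918785153245  T[29][24]=28·626334345+38343278610=55880640270
Read c(29,23) = 2918785153245, c(29,24) = 55880640270.

2918785153245, 55880640270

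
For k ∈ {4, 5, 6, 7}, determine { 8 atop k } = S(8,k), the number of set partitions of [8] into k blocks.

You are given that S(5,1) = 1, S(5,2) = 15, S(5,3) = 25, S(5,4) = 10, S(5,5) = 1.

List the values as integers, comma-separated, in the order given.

@6  (6,2):15·2+1→31, (6,3):25·3+15→90, (6,4):10·4+25→65, (6,5):1·5+10→15, (6,6):0·6+1→1
@7  (7,3):90·3+31→301, (7,4):65·4+90→350, (7,5):15·5+65→140, (7,6):1·6+15→21, (7,7):0·7+1→1
@8  (8,4):350·4+301→1701, (8,5):140·5+350→1050, (8,6):21·6+140→266, (8,7):1·7+21→28
Read S(8,4) = 1701, S(8,5) = 1050, S(8,6) = 266, S(8,7) = 28.

1701, 1050, 266, 28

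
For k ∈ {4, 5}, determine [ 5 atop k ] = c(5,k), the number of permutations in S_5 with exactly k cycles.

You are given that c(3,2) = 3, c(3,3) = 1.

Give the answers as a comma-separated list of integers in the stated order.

10, 1

i=4: T(4,3)=3+3·1=6 | T(4,4)=1+3·0=1
i=5: T(5,4)=6+4·1=10 | T(5,5)=1+4·0=1
Read c(5,4) = 10, c(5,5) = 1.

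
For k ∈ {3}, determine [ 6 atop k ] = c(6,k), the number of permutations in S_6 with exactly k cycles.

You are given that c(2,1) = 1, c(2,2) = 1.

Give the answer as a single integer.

225

i=3: T(3,1)=0+2·1=2 | T(3,2)=1+2·1=3 | T(3,3)=1+2·0=1
i=4: T(4,1)=0+3·2=6 | T(4,2)=2+3·3=11 | T(4,3)=3+3·1=6
i=5: T(5,2)=6+4·11=50 | T(5,3)=11+4·6=35
i=6: T(6,3)=50+5·35=225
Read c(6,3) = 225.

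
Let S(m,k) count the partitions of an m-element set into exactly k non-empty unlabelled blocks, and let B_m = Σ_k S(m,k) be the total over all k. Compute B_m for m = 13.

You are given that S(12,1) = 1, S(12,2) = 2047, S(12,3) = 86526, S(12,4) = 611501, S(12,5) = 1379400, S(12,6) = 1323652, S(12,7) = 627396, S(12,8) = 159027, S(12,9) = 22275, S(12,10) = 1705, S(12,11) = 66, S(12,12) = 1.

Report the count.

@13  (13,1):1·1+0→1, (13,2):2047·2+1→4095, (13,3):86526·3+2047→261625, (13,4):611501·4+86526→2532530, (13,5):1379400·5+611501→7508501, (13,6):1323652·6+1379400→9321312, (13,7):627396·7+1323652→5715424, (13,8):159027·8+627396→1899612, (13,9):22275·9+159027→359502, (13,10):1705·10+22275→39325, (13,11):66·11+1705→2431, (13,12):1·12+66→78, (13,13):0·13+1→1
B_13 = ΣS(13,k) = 1+4095+261625+2532530+7508501+9321312+5715424+1899612+359502+39325+2431+78+1 = 27644437

27644437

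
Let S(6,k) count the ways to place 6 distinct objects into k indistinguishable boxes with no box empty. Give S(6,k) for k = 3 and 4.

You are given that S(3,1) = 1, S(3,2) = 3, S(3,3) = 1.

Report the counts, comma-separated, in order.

@4  (4,1):1·1+0→1, (4,2):3·2+1→7, (4,3):1·3+3→6, (4,4):0·4+1→1
@5  (5,2):7·2+1→15, (5,3):6·3+7→25, (5,4):1·4+6→10
@6  (6,3):25·3+15→90, (6,4):10·4+25→65
Read S(6,3) = 90, S(6,4) = 65.

90, 65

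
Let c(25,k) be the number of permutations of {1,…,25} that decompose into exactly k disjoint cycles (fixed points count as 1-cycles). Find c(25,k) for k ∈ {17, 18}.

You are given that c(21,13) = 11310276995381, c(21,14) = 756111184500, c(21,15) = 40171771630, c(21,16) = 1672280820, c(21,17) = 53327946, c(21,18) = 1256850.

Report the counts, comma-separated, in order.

290886679867135, 12191224980000

[22] T[22,14]:21*756111184500+11310276995381=27188611869881 · T[22,15]:21*40171771630+756111184500=1599718388730 · T[22,16]:21*1672280820+40171771630=75289668850 · T[22,17]:21*53327946+1672280820=2792167686 · T[22,18]:21*1256850+53327946=79721796
[23] T[23,15]:22*1599718388730+27188611869881=62382416421941 · T[23,16]:22*75289668850+1599718388730=3256091103430 · T[23,17]:22*2792167686+75289668850=136717357942 · T[23,18]:22*79721796+2792167686=4546047198
[24] T[24,16]:23*3256091103430+62382416421941=137272511800831 · T[24,17]:23*136717357942+3256091103430=6400590336096 · T[24,18]:23*4546047198+136717357942=241276443496
[25] T[25,17]:24*6400590336096+137272511800831=290886679867135 · T[25,18]:24*241276443496+6400590336096=12191224980000
Read c(25,17) = 290886679867135, c(25,18) = 12191224980000.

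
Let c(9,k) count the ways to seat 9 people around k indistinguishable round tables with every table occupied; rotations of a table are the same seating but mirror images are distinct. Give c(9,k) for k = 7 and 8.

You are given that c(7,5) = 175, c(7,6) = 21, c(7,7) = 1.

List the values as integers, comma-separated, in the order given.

row 8: T[8][6]=7·21+175=322  T[8][7]=7·1+21=28  T[8][8]=7·0+1=1
row 9: T[9][7]=8·28+322=546  T[9][8]=8·1+28=36
Read c(9,7) = 546, c(9,8) = 36.

546, 36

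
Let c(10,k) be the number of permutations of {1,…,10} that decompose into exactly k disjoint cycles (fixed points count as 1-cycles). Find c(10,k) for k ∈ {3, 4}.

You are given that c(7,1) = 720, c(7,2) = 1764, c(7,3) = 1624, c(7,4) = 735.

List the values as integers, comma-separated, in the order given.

i=8: T(8,1)=0+7·720=5040 | T(8,2)=720+7·1764=13068 | T(8,3)=1764+7·1624=13132 | T(8,4)=1624+7·735=6769
i=9: T(9,2)=5040+8·13068=109584 | T(9,3)=13068+8·13132=118124 | T(9,4)=13132+8·6769=67284
i=10: T(10,3)=109584+9·118124=1172700 | T(10,4)=118124+9·67284=723680
Read c(10,3) = 1172700, c(10,4) = 723680.

1172700, 723680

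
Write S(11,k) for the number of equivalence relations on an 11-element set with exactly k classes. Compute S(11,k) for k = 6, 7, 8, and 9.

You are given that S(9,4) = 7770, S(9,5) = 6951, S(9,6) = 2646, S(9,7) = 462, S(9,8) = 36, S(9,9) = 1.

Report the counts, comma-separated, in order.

179487, 63987, 11880, 1155

r10: T_10,5=5×6951+7770=42525; T_10,6=6×2646+6951=22827; T_10,7=7×462+2646=5880; T_10,8=8×36+462=750; T_10,9=9×1+36=45
r11: T_11,6=6×22827+42525=179487; T_11,7=7×5880+22827=63987; T_11,8=8×750+5880=11880; T_11,9=9×45+750=1155
Read S(11,6) = 179487, S(11,7) = 63987, S(11,8) = 11880, S(11,9) = 1155.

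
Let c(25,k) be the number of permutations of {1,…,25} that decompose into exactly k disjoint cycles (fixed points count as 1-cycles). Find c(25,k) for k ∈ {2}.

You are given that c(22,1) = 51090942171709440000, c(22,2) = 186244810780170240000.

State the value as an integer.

2342787216398718566400000

i=23: T(23,1)=0+22·51090942171709440000=1124000727777607680000 | T(23,2)=51090942171709440000+22·186244810780170240000=4148476779335454720000
i=24: T(24,1)=0+23·1124000727777607680000=25852016738884976640000 | T(24,2)=1124000727777607680000+23·4148476779335454720000=96538966652493066240000
i=25: T(25,2)=25852016738884976640000+24·96538966652493066240000=2342787216398718566400000
Read c(25,2) = 2342787216398718566400000.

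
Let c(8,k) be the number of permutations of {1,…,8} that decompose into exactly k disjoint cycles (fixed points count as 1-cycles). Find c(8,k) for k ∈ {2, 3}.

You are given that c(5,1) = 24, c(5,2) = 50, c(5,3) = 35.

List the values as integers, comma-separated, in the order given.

@6  (6,1):24·5+0→120, (6,2):50·5+24→274, (6,3):35·5+50→225
@7  (7,1):120·6+0→720, (7,2):274·6+120→1764, (7,3):225·6+274→1624
@8  (8,2):1764·7+720→13068, (8,3):1624·7+1764→13132
Read c(8,2) = 13068, c(8,3) = 13132.

13068, 13132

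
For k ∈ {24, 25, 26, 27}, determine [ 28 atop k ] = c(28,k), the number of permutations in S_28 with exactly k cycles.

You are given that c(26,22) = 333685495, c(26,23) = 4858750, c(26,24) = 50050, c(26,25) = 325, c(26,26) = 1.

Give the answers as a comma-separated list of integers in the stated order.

@27  (27,23):4858750·26+333685495→460012995, (27,24):50050·26+4858750→6160050, (27,25):325·26+50050→58500, (27,26):1·26+325→351, (27,27):0·26+1→1
@28  (28,24):6160050·27+460012995→626334345, (28,25):58500·27+6160050→7739550, (28,26):351·27+58500→67977, (28,27):1·27+351→378
Read c(28,24) = 626334345, c(28,25) = 7739550, c(28,26) = 67977, c(28,27) = 378.

626334345, 7739550, 67977, 378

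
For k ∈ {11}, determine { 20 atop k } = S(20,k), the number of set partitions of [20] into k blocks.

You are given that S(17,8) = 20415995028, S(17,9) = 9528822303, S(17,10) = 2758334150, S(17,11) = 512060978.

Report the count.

1900842429486

i=18: T(18,9)=20415995028+9·9528822303=106175395755 | T(18,10)=9528822303+10·2758334150=37112163803 | T(18,11)=2758334150+11·512060978=8391004908
i=19: T(19,10)=106175395755+10·37112163803=477297033785 | T(19,11)=37112163803+11·8391004908=129413217791
i=20: T(20,11)=477297033785+11·129413217791=1900842429486
Read S(20,11) = 1900842429486.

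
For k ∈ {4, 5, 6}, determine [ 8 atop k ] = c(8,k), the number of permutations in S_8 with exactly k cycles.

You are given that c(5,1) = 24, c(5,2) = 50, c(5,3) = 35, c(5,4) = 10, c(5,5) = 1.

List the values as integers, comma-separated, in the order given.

row 6: T[6][2]=5·50+24=274  T[6][3]=5·35+50=225  T[6][4]=5·10+35=85  T[6][5]=5·1+10=15  T[6][6]=5·0+1=1
row 7: T[7][3]=6·225+274=1624  T[7][4]=6·85+225=735  T[7][5]=6·15+85=175  T[7][6]=6·1+15=21
row 8: T[8][4]=7·735+1624=6769  T[8][5]=7·175+735=1960  T[8][6]=7·21+175=322
Read c(8,4) = 6769, c(8,5) = 1960, c(8,6) = 322.

6769, 1960, 322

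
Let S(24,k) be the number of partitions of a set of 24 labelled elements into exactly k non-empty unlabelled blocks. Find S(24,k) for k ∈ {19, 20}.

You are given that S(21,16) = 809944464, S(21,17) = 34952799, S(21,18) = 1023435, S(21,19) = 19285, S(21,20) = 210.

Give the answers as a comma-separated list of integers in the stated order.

i=22: T(22,17)=809944464+17·34952799=1404142047 | T(22,18)=34952799+18·1023435=53374629 | T(22,19)=1023435+19·19285=1389850 | T(22,20)=19285+20·210=23485
i=23: T(23,18)=1404142047+18·53374629=2364885369 | T(23,19)=53374629+19·1389850=79781779 | T(23,20)=1389850+20·23485=1859550
i=24: T(24,19)=2364885369+19·79781779=3880739170 | T(24,20)=79781779+20·1859550=116972779
Read S(24,19) = 3880739170, S(24,20) = 116972779.

3880739170, 116972779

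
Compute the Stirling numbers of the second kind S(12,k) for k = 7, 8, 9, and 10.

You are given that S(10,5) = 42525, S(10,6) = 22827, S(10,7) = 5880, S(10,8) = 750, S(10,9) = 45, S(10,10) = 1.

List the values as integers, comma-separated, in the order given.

[11] T[11,6]:6*22827+42525=179487 · T[11,7]:7*5880+22827=63987 · T[11,8]:8*750+5880=11880 · T[11,9]:9*45+750=1155 · T[11,10]:10*1+45=55
[12] T[12,7]:7*63987+179487=627396 · T[12,8]:8*11880+63987=159027 · T[12,9]:9*1155+11880=22275 · T[12,10]:10*55+1155=1705
Read S(12,7) = 627396, S(12,8) = 159027, S(12,9) = 22275, S(12,10) = 1705.

627396, 159027, 22275, 1705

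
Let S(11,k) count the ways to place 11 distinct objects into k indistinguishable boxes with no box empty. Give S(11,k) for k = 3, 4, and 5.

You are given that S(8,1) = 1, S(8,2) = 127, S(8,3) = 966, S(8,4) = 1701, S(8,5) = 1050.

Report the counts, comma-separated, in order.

28501, 145750, 246730

[9] T[9,1]:1*1+0=1 · T[9,2]:2*127+1=255 · T[9,3]:3*966+127=3025 · T[9,4]:4*1701+966=7770 · T[9,5]:5*1050+1701=6951
[10] T[10,2]:2*255+1=511 · T[10,3]:3*3025+255=9330 · T[10,4]:4*7770+3025=34105 · T[10,5]:5*6951+7770=42525
[11] T[11,3]:3*9330+511=28501 · T[11,4]:4*34105+9330=145750 · T[11,5]:5*42525+34105=246730
Read S(11,3) = 28501, S(11,4) = 145750, S(11,5) = 246730.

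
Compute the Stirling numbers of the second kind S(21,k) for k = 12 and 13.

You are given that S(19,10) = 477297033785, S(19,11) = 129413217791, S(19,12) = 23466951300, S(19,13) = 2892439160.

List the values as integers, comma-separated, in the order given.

r20: T_20,11=11×129413217791+477297033785=1900842429486; T_20,12=12×23466951300+129413217791=411016633391; T_20,13=13×2892439160+23466951300=61068660380
r21: T_21,12=12×411016633391+1900842429486=6833042030178; T_21,13=13×61068660380+411016633391=1204909218331
Read S(21,12) = 6833042030178, S(21,13) = 1204909218331.

6833042030178, 1204909218331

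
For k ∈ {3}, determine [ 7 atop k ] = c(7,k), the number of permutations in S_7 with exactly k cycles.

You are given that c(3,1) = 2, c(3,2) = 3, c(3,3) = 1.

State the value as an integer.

r4: T_4,1=3×2+0=6; T_4,2=3×3+2=11; T_4,3=3×1+3=6
r5: T_5,1=4×6+0=24; T_5,2=4×11+6=50; T_5,3=4×6+11=35
r6: T_6,2=5×50+24=274; T_6,3=5×35+50=225
r7: T_7,3=6×225+274=1624
Read c(7,3) = 1624.

1624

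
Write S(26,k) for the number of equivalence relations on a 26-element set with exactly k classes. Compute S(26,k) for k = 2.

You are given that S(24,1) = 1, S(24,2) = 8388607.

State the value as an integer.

33554431

@25  (25,1):1·1+0→1, (25,2):8388607·2+1→16777215
@26  (26,2):16777215·2+1→33554431
Read S(26,2) = 33554431.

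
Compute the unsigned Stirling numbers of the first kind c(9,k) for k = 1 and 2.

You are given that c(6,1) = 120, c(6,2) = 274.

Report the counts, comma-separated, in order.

40320, 109584

i=7: T(7,1)=0+6·120=720 | T(7,2)=120+6·274=1764
i=8: T(8,1)=0+7·720=5040 | T(8,2)=720+7·1764=13068
i=9: T(9,1)=0+8·5040=40320 | T(9,2)=5040+8·13068=109584
Read c(9,1) = 40320, c(9,2) = 109584.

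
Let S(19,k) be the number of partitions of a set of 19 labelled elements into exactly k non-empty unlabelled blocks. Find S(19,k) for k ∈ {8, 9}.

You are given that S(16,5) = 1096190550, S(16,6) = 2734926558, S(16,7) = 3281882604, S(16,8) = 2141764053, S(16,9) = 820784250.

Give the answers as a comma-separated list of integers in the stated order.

row 17: T[17][6]=6·2734926558+1096190550=17505749898  T[17][7]=7·3281882604+2734926558=25708104786  T[17][8]=8·2141764053+3281882604=20415995028  T[17][9]=9·820784250+2141764053=9528822303
row 18: T[18][7]=7·25708104786+17505749898=197462483400  T[18][8]=8·20415995028+25708104786=189036065010  T[18][9]=9·9528822303+20415995028=106175395755
row 19: T[19][8]=8·189036065010+197462483400=1709751003480  T[19][9]=9·106175395755+189036065010=1144614626805
Read S(19,8) = 1709751003480, S(19,9) = 1144614626805.

1709751003480, 1144614626805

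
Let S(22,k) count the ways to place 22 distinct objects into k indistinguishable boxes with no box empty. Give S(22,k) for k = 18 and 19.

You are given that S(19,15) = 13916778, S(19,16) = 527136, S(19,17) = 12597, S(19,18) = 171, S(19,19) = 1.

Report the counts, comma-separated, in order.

[20] T[20,16]:16*527136+13916778=22350954 · T[20,17]:17*12597+527136=741285 · T[20,18]:18*171+12597=15675 · T[20,19]:19*1+171=190
[21] T[21,17]:17*741285+22350954=34952799 · T[21,18]:18*15675+741285=1023435 · T[21,19]:19*190+15675=19285
[22] T[22,18]:18*1023435+34952799=53374629 · T[22,19]:19*19285+1023435=1389850
Read S(22,18) = 53374629, S(22,19) = 1389850.

53374629, 1389850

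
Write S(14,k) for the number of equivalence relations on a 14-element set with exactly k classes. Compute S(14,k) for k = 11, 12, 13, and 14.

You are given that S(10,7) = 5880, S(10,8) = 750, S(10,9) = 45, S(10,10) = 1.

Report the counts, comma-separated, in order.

@11  (11,8):750·8+5880→11880, (11,9):45·9+750→1155, (11,10):1·10+45→55, (11,11):0·11+1→1
@12  (12,9):1155·9+11880→22275, (12,10):55·10+1155→1705, (12,11):1·11+55→66, (12,12):0·12+1→1
@13  (13,10):1705·10+22275→39325, (13,11):66·11+1705→2431, (13,12):1·12+66→78, (13,13):0·13+1→1
@14  (14,11):2431·11+39325→66066, (14,12):78·12+2431→3367, (14,13):1·13+78→91, (14,14):0·14+1→1
Read S(14,11) = 66066, S(14,12) = 3367, S(14,13) = 91, S(14,14) = 1.

66066, 3367, 91, 1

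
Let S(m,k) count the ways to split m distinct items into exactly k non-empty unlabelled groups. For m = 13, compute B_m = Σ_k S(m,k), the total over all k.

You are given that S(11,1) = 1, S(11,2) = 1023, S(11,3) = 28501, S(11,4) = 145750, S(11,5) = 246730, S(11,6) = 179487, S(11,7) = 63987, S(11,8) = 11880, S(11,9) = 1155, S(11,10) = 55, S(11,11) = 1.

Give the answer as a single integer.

27644437

row 12: T[12][1]=1·1+0=1  T[12][2]=2·1023+1=2047  T[12][3]=3·28501+1023=86526  T[12][4]=4·145750+28501=611501  T[12][5]=5·246730+145750=1379400  T[12][6]=6·179487+246730=1323652  T[12][7]=7·63987+179487=627396  T[12][8]=8·11880+63987=159027  T[12][9]=9·1155+11880=22275  T[12][10]=10·55+1155=1705  T[12][11]=11·1+55=66  T[12][12]=12·0+1=1
row 13: T[13][1]=1·1+0=1  T[13][2]=2·2047+1=4095  T[13][3]=3·86526+2047=261625  T[13][4]=4·611501+86526=2532530  T[13][5]=5·1379400+611501=7508501  T[13][6]=6·1323652+1379400=9321312  T[13][7]=7·627396+1323652=5715424  T[13][8]=8·159027+627396=1899612  T[13][9]=9·22275+159027=359502  T[13][10]=10·1705+22275=39325  T[13][11]=11·66+1705=2431  T[13][12]=12·1+66=78  T[13][13]=13·0+1=1
B_13 = ΣS(13,k) = 1+4095+261625+2532530+7508501+9321312+5715424+1899612+359502+39325+2431+78+1 = 27644437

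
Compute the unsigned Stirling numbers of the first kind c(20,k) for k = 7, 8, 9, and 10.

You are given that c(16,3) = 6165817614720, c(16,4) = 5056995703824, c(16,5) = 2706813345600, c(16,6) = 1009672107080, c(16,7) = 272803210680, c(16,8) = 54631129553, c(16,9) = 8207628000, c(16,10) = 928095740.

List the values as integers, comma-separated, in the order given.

52260903362512720, 12953636989943896, 2503858755467550, 381922055502195

i=17: T(17,4)=6165817614720+16·5056995703824=87077748875904 | T(17,5)=5056995703824+16·2706813345600=48366009233424 | T(17,6)=2706813345600+16·1009672107080=18861567058880 | T(17,7)=1009672107080+16·272803210680=5374523477960 | T(17,8)=272803210680+16·54631129553=1146901283528 | T(17,9)=54631129553+16·8207628000=185953177553 | T(17,10)=8207628000+16·928095740=23057159840
i=18: T(18,5)=87077748875904+17·48366009233424=909299905844112 | T(18,6)=48366009233424+17·18861567058880=369012649234384 | T(18,7)=18861567058880+17·5374523477960=110228466184200 | T(18,8)=5374523477960+17·1146901283528=24871845297936 | T(18,9)=1146901283528+17·185953177553=4308105301929 | T(18,10)=185953177553+17·23057159840=577924894833
i=19: T(19,6)=909299905844112+18·369012649234384=7551527592063024 | T(19,7)=369012649234384+18·110228466184200=2353125040549984 | T(19,8)=110228466184200+18·24871845297936=557921681547048 | T(19,9)=24871845297936+18·4308105301929=102417740732658 | T(19,10)=4308105301929+18·577924894833=14710753408923
i=20: T(20,7)=7551527592063024+19·2353125040549984=52260903362512720 | T(20,8)=2353125040549984+19·557921681547048=12953636989943896 | T(20,9)=557921681547048+19·102417740732658=2503858755467550 | T(20,10)=102417740732658+19·14710753408923=381922055502195
Read c(20,7) = 52260903362512720, c(20,8) = 12953636989943896, c(20,9) = 2503858755467550, c(20,10) = 381922055502195.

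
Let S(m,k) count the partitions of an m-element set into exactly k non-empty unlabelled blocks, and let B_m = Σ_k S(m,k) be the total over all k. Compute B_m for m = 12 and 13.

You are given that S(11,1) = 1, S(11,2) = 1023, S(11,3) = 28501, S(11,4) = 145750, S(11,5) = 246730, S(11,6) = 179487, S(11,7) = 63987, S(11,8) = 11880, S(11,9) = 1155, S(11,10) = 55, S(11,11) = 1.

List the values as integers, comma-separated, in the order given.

4213597, 27644437

r12: T_12,1=1×1+0=1; T_12,2=2×1023+1=2047; T_12,3=3×28501+1023=86526; T_12,4=4×145750+28501=611501; T_12,5=5×246730+145750=1379400; T_12,6=6×179487+246730=1323652; T_12,7=7×63987+179487=627396; T_12,8=8×11880+63987=159027; T_12,9=9×1155+11880=22275; T_12,10=10×55+1155=1705; T_12,11=11×1+55=66; T_12,12=12×0+1=1
r13: T_13,1=1×1+0=1; T_13,2=2×2047+1=4095; T_13,3=3×86526+2047=261625; T_13,4=4×611501+86526=2532530; T_13,5=5×1379400+611501=7508501; T_13,6=6×1323652+1379400=9321312; T_13,7=7×627396+1323652=5715424; T_13,8=8×159027+627396=1899612; T_13,9=9×22275+159027=359502; T_13,10=10×1705+22275=39325; T_13,11=11×66+1705=2431; T_13,12=12×1+66=78; T_13,13=13×0+1=1
B_12 = ΣS(12,k) = 1+2047+86526+611501+1379400+1323652+627396+159027+22275+1705+66+1 = 4213597
B_13 = ΣS(13,k) = 1+4095+261625+2532530+7508501+9321312+5715424+1899612+359502+39325+2431+78+1 = 27644437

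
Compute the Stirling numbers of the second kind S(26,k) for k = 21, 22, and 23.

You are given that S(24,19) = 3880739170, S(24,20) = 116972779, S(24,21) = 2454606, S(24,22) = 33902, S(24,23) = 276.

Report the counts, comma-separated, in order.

9759104355, 238929405, 4126200

i=25: T(25,20)=3880739170+20·116972779=6220194750 | T(25,21)=116972779+21·2454606=168519505 | T(25,22)=2454606+22·33902=3200450 | T(25,23)=33902+23·276=40250
i=26: T(26,21)=6220194750+21·168519505=9759104355 | T(26,22)=168519505+22·3200450=238929405 | T(26,23)=3200450+23·40250=4126200
Read S(26,21) = 9759104355, S(26,22) = 238929405, S(26,23) = 4126200.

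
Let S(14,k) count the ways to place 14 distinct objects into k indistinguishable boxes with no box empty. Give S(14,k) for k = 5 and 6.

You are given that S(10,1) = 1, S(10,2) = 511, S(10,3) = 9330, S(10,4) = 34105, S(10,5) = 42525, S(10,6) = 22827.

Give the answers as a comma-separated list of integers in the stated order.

40075035, 63436373

@11  (11,2):511·2+1→1023, (11,3):9330·3+511→28501, (11,4):34105·4+9330→145750, (11,5):42525·5+34105→246730, (11,6):22827·6+42525→179487
@12  (12,3):28501·3+1023→86526, (12,4):145750·4+28501→611501, (12,5):246730·5+145750→1379400, (12,6):179487·6+246730→1323652
@13  (13,4):611501·4+86526→2532530, (13,5):1379400·5+611501→7508501, (13,6):1323652·6+1379400→9321312
@14  (14,5):7508501·5+2532530→40075035, (14,6):9321312·6+7508501→63436373
Read S(14,5) = 40075035, S(14,6) = 63436373.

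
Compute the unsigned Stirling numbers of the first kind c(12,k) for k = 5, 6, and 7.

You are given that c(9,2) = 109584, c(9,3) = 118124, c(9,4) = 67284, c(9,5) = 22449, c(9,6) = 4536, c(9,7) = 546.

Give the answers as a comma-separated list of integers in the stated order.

45995730, 13339535, 2637558

i=10: T(10,3)=109584+9·118124=1172700 | T(10,4)=118124+9·67284=723680 | T(10,5)=67284+9·22449=269325 | T(10,6)=22449+9·4536=63273 | T(10,7)=4536+9·546=9450
i=11: T(11,4)=1172700+10·723680=8409500 | T(11,5)=723680+10·269325=3416930 | T(11,6)=269325+10·63273=902055 | T(11,7)=63273+10·9450=157773
i=12: T(12,5)=8409500+11·3416930=45995730 | T(12,6)=3416930+11·902055=13339535 | T(12,7)=902055+11·157773=2637558
Read c(12,5) = 45995730, c(12,6) = 13339535, c(12,7) = 2637558.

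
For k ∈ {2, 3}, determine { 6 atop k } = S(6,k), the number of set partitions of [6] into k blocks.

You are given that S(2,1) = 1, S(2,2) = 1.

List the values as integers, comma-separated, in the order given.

31, 90

@3  (3,1):1·1+0→1, (3,2):1·2+1→3, (3,3):0·3+1→1
@4  (4,1):1·1+0→1, (4,2):3·2+1→7, (4,3):1·3+3→6
@5  (5,1):1·1+0→1, (5,2):7·2+1→15, (5,3):6·3+7→25
@6  (6,2):15·2+1→31, (6,3):25·3+15→90
Read S(6,2) = 31, S(6,3) = 90.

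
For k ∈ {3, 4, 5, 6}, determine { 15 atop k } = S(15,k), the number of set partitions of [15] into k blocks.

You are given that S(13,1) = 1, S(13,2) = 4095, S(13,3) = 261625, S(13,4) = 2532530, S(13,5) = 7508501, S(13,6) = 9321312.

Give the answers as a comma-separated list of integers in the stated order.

2375101, 42355950, 210766920, 420693273

i=14: T(14,2)=1+2·4095=8191 | T(14,3)=4095+3·261625=788970 | T(14,4)=261625+4·2532530=10391745 | T(14,5)=2532530+5·7508501=40075035 | T(14,6)=7508501+6·9321312=63436373
i=15: T(15,3)=8191+3·788970=2375101 | T(15,4)=788970+4·10391745=42355950 | T(15,5)=10391745+5·40075035=210766920 | T(15,6)=40075035+6·63436373=420693273
Read S(15,3) = 2375101, S(15,4) = 42355950, S(15,5) = 210766920, S(15,6) = 420693273.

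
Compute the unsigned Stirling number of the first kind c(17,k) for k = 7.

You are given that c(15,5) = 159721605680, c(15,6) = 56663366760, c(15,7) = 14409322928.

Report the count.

[16] T[16,6]:15*56663366760+159721605680=1009672107080 · T[16,7]:15*14409322928+56663366760=272803210680
[17] T[17,7]:16*272803210680+1009672107080=5374523477960
Read c(17,7) = 5374523477960.

5374523477960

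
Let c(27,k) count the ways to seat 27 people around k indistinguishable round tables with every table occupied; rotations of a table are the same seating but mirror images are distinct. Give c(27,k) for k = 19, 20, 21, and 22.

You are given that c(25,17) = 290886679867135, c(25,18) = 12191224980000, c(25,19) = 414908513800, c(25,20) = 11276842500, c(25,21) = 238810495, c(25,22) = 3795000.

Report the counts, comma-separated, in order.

1182329687817135, 40681506808800, 1145254303050, 25922927745

row 26: T[26][18]=25·12191224980000+290886679867135=595667304367135  T[26][19]=25·414908513800+12191224980000=22563937825000  T[26][20]=25·11276842500+414908513800=696829576300  T[26][21]=25·238810495+11276842500=17247104875  T[26][22]=25·3795000+238810495=333685495
row 27: T[27][19]=26·22563937825000+595667304367135=1182329687817135  T[27][20]=26·696829576300+22563937825000=40681506808800  T[27][21]=26·17247104875+696829576300=1145254303050  T[27][22]=26·333685495+17247104875=25922927745
Read c(27,19) = 1182329687817135, c(27,20) = 40681506808800, c(27,21) = 1145254303050, c(27,22) = 25922927745.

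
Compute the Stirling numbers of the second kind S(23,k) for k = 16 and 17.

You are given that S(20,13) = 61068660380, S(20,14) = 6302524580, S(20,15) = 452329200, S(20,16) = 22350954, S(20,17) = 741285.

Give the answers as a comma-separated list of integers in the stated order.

762361127264, 49916988803

[21] T[21,14]:14*6302524580+61068660380=149304004500 · T[21,15]:15*452329200+6302524580=13087462580 · T[21,16]:16*22350954+452329200=809944464 · T[21,17]:17*741285+22350954=34952799
[22] T[22,15]:15*13087462580+149304004500=345615943200 · T[22,16]:16*809944464+13087462580=26046574004 · T[22,17]:17*34952799+809944464=1404142047
[23] T[23,16]:16*26046574004+345615943200=762361127264 · T[23,17]:17*1404142047+26046574004=49916988803
Read S(23,16) = 762361127264, S(23,17) = 49916988803.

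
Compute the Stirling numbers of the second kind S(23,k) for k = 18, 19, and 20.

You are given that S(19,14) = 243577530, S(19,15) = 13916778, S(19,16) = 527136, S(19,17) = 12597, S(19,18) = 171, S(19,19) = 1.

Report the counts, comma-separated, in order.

2364885369, 79781779, 1859550

@20  (20,15):13916778·15+243577530→452329200, (20,16):527136·16+13916778→22350954, (20,17):12597·17+527136→741285, (20,18):171·18+12597→15675, (20,19):1·19+171→190, (20,20):0·20+1→1
@21  (21,16):22350954·16+452329200→809944464, (21,17):741285·17+22350954→34952799, (21,18):15675·18+741285→1023435, (21,19):190·19+15675→19285, (21,20):1·20+190→210
@22  (22,17):34952799·17+809944464→1404142047, (22,18):1023435·18+34952799→53374629, (22,19):19285·19+1023435→1389850, (22,20):210·20+19285→23485
@23  (23,18):53374629·18+1404142047→2364885369, (23,19):1389850·19+53374629→79781779, (23,20):23485·20+1389850→1859550
Read S(23,18) = 2364885369, S(23,19) = 79781779, S(23,20) = 1859550.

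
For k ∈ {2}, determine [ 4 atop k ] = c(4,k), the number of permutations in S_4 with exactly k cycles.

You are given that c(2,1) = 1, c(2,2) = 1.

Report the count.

i=3: T(3,1)=0+2·1=2 | T(3,2)=1+2·1=3
i=4: T(4,2)=2+3·3=11
Read c(4,2) = 11.

11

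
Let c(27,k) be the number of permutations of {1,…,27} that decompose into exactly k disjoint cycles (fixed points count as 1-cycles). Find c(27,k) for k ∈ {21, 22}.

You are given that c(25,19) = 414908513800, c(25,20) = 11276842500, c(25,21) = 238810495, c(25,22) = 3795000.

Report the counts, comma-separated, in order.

i=26: T(26,20)=414908513800+25·11276842500=696829576300 | T(26,21)=11276842500+25·238810495=17247104875 | T(26,22)=238810495+25·3795000=333685495
i=27: T(27,21)=696829576300+26·17247104875=1145254303050 | T(27,22)=17247104875+26·333685495=25922927745
Read c(27,21) = 1145254303050, c(27,22) = 25922927745.

1145254303050, 25922927745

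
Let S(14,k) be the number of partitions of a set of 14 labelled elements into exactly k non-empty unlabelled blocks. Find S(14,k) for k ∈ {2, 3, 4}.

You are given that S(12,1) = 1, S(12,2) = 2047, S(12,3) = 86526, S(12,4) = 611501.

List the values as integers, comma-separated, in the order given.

8191, 788970, 10391745

i=13: T(13,1)=0+1·1=1 | T(13,2)=1+2·2047=4095 | T(13,3)=2047+3·86526=261625 | T(13,4)=86526+4·611501=2532530
i=14: T(14,2)=1+2·4095=8191 | T(14,3)=4095+3·261625=788970 | T(14,4)=261625+4·2532530=10391745
Read S(14,2) = 8191, S(14,3) = 788970, S(14,4) = 10391745.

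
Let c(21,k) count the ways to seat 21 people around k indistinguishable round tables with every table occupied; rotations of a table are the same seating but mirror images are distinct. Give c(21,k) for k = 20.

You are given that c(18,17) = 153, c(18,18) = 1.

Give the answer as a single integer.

[19] T[19,18]:18*1+153=171 · T[19,19]:18*0+1=1
[20] T[20,19]:19*1+171=190 · T[20,20]:19*0+1=1
[21] T[21,20]:20*1+190=210
Read c(21,20) = 210.

210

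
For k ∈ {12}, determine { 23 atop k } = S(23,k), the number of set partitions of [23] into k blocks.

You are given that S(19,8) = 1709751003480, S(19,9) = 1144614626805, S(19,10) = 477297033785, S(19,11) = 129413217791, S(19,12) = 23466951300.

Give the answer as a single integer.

1672162773483930

i=20: T(20,9)=1709751003480+9·1144614626805=12011282644725 | T(20,10)=1144614626805+10·477297033785=5917584964655 | T(20,11)=477297033785+11·129413217791=1900842429486 | T(20,12)=129413217791+12·23466951300=411016633391
i=21: T(21,10)=12011282644725+10·5917584964655=71187132291275 | T(21,11)=5917584964655+11·1900842429486=26826851689001 | T(21,12)=1900842429486+12·411016633391=6833042030178
i=22: T(22,11)=71187132291275+11·26826851689001=366282500870286 | T(22,12)=26826851689001+12·6833042030178=108823356051137
i=23: T(23,12)=366282500870286+12·108823356051137=1672162773483930
Read S(23,12) = 1672162773483930.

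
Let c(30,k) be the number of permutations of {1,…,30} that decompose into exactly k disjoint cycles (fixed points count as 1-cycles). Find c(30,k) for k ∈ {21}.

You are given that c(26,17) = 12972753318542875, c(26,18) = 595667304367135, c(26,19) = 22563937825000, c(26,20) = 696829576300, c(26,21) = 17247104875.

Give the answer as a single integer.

row 27: T[27][18]=26·595667304367135+12972753318542875=28460103232088385  T[27][19]=26·22563937825000+595667304367135=1182329687817135  T[27][20]=26·696829576300+22563937825000=40681506808800  T[27][21]=26·17247104875+696829576300=1145254303050
row 28: T[28][19]=27·1182329687817135+28460103232088385=60383004803151030  T[28][20]=27·40681506808800+1182329687817135=2280730371654735  T[28][21]=27·1145254303050+40681506808800=71603372991150
row 29: T[29][20]=28·2280730371654735+60383004803151030=124243455209483610  T[29][21]=28·71603372991150+2280730371654735=4285624815406935
row 30: T[30][21]=29·4285624815406935+124243455209483610=248526574856284725
Read c(30,21) = 248526574856284725.

248526574856284725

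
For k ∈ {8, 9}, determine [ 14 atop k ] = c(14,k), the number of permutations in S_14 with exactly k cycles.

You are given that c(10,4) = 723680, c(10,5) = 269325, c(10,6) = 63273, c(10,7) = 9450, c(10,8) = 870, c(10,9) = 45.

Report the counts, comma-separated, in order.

135036473, 16669653

i=11: T(11,5)=723680+10·269325=3416930 | T(11,6)=269325+10·63273=902055 | T(11,7)=63273+10·9450=157773 | T(11,8)=9450+10·870=18150 | T(11,9)=870+10·45=1320
i=12: T(12,6)=3416930+11·902055=13339535 | T(12,7)=902055+11·157773=2637558 | T(12,8)=157773+11·18150=357423 | T(12,9)=18150+11·1320=32670
i=13: T(13,7)=13339535+12·2637558=44990231 | T(13,8)=2637558+12·357423=6926634 | T(13,9)=357423+12·32670=749463
i=14: T(14,8)=44990231+13·6926634=135036473 | T(14,9)=6926634+13·749463=16669653
Read c(14,8) = 135036473, c(14,9) = 16669653.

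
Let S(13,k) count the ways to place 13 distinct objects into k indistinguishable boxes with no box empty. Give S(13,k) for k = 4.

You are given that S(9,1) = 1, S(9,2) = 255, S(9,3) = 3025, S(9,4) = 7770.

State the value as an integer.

i=10: T(10,1)=0+1·1=1 | T(10,2)=1+2·255=511 | T(10,3)=255+3·3025=9330 | T(10,4)=3025+4·7770=34105
i=11: T(11,2)=1+2·511=1023 | T(11,3)=511+3·9330=28501 | T(11,4)=9330+4·34105=145750
i=12: T(12,3)=1023+3·28501=86526 | T(12,4)=28501+4·145750=611501
i=13: T(13,4)=86526+4·611501=2532530
Read S(13,4) = 2532530.

2532530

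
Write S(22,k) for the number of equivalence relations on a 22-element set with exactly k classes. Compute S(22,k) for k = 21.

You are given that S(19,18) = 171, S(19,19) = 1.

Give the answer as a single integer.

231

r20: T_20,19=19×1+171=190; T_20,20=20×0+1=1
r21: T_21,20=20×1+190=210; T_21,21=21×0+1=1
r22: T_22,21=21×1+210=231
Read S(22,21) = 231.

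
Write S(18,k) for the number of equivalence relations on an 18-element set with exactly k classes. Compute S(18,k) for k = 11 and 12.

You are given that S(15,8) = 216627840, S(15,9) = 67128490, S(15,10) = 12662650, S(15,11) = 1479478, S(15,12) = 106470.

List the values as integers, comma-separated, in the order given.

i=16: T(16,9)=216627840+9·67128490=820784250 | T(16,10)=67128490+10·12662650=193754990 | T(16,11)=12662650+11·1479478=28936908 | T(16,12)=1479478+12·106470=2757118
i=17: T(17,10)=820784250+10·193754990=2758334150 | T(17,11)=193754990+11·28936908=512060978 | T(17,12)=28936908+12·2757118=62022324
i=18: T(18,11)=2758334150+11·512060978=8391004908 | T(18,12)=512060978+12·62022324=1256328866
Read S(18,11) = 8391004908, S(18,12) = 1256328866.

8391004908, 1256328866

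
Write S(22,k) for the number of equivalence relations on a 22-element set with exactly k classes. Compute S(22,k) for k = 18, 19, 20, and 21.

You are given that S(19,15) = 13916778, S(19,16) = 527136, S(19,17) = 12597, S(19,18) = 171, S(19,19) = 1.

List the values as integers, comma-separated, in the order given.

@20  (20,16):527136·16+13916778→22350954, (20,17):12597·17+527136→741285, (20,18):171·18+12597→15675, (20,19):1·19+171→190, (20,20):0·20+1→1
@21  (21,17):741285·17+22350954→34952799, (21,18):15675·18+741285→1023435, (21,19):190·19+15675→19285, (21,20):1·20+190→210, (21,21):0·21+1→1
@22  (22,18):1023435·18+34952799→53374629, (22,19):19285·19+1023435→1389850, (22,20):210·20+19285→23485, (22,21):1·21+210→231
Read S(22,18) = 53374629, S(22,19) = 1389850, S(22,20) = 23485, S(22,21) = 231.

53374629, 1389850, 23485, 231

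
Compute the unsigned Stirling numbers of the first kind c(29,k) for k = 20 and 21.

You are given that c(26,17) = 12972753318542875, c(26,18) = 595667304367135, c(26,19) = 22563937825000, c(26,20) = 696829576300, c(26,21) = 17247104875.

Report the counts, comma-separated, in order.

124243455209483610, 4285624815406935

@27  (27,18):595667304367135·26+12972753318542875→28460103232088385, (27,19):22563937825000·26+595667304367135→1182329687817135, (27,20):696829576300·26+22563937825000→40681506808800, (27,21):17247104875·26+696829576300→1145254303050
@28  (28,19):1182329687817135·27+28460103232088385→60383004803151030, (28,20):40681506808800·27+1182329687817135→2280730371654735, (28,21):1145254303050·27+40681506808800→71603372991150
@29  (29,20):2280730371654735·28+60383004803151030→124243455209483610, (29,21):71603372991150·28+2280730371654735→4285624815406935
Read c(29,20) = 124243455209483610, c(29,21) = 4285624815406935.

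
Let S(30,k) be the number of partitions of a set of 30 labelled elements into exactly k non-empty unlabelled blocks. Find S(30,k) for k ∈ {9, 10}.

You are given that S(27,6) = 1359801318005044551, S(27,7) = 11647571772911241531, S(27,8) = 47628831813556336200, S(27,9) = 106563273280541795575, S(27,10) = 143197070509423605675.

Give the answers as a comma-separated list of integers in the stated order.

i=28: T(28,7)=1359801318005044551+7·11647571772911241531=82892803728383735268 | T(28,8)=11647571772911241531+8·47628831813556336200=392678226281361931131 | T(28,9)=47628831813556336200+9·106563273280541795575=1006698291338432496375 | T(28,10)=106563273280541795575+10·143197070509423605675=1538533978374777852325
i=29: T(29,8)=82892803728383735268+8·392678226281361931131=3224318613979279184316 | T(29,9)=392678226281361931131+9·1006698291338432496375=9452962848327254398506 | T(29,10)=1006698291338432496375+10·1538533978374777852325=16392038075086211019625
i=30: T(30,9)=3224318613979279184316+9·9452962848327254398506=88300984248924568770870 | T(30,10)=9452962848327254398506+10·16392038075086211019625=173373343599189364594756
Read S(30,9) = 88300984248924568770870, S(30,10) = 173373343599189364594756.

88300984248924568770870, 173373343599189364594756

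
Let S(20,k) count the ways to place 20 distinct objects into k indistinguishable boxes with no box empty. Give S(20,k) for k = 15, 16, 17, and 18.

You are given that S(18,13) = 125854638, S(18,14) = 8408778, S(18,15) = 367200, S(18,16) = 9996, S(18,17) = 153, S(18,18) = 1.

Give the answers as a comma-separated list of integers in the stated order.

row 19: T[19][14]=14·8408778+125854638=243577530  T[19][15]=15·367200+8408778=13916778  T[19][16]=16·9996+367200=527136  T[19][17]=17·153+9996=12597  T[19][18]=18·1+153=171
row 20: T[20][15]=15·13916778+243577530=452329200  T[20][16]=16·527136+13916778=22350954  T[20][17]=17·12597+527136=741285  T[20][18]=18·171+12597=15675
Read S(20,15) = 452329200, S(20,16) = 22350954, S(20,17) = 741285, S(20,18) = 15675.

452329200, 22350954, 741285, 15675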